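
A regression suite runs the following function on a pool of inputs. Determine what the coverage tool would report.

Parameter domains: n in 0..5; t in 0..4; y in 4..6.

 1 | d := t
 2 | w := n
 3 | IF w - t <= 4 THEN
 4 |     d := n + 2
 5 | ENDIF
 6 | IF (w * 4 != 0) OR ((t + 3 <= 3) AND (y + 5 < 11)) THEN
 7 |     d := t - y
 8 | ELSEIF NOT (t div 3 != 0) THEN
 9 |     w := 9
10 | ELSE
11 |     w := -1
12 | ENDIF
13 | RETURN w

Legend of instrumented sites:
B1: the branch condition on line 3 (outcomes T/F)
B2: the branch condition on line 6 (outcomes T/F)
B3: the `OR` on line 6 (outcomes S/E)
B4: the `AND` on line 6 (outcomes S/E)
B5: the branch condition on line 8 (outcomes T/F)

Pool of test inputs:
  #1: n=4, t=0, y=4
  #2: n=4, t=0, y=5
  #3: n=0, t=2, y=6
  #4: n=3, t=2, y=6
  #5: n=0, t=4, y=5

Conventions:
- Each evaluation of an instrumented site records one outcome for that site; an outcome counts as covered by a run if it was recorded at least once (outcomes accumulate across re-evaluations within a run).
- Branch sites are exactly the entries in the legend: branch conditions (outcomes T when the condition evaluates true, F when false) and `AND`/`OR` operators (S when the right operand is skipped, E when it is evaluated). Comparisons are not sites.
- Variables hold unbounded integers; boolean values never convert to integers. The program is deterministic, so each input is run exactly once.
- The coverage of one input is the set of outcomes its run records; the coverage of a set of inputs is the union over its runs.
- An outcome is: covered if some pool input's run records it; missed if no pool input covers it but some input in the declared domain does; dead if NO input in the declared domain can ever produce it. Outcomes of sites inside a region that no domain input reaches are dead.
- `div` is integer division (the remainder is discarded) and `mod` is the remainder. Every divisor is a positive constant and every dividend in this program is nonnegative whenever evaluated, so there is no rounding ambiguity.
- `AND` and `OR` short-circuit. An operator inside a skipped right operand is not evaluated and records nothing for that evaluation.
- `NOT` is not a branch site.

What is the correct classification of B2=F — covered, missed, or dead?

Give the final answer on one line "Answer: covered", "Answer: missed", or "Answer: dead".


B2=F is recorded by pool input(s) 3, 5 -> covered
Answer: covered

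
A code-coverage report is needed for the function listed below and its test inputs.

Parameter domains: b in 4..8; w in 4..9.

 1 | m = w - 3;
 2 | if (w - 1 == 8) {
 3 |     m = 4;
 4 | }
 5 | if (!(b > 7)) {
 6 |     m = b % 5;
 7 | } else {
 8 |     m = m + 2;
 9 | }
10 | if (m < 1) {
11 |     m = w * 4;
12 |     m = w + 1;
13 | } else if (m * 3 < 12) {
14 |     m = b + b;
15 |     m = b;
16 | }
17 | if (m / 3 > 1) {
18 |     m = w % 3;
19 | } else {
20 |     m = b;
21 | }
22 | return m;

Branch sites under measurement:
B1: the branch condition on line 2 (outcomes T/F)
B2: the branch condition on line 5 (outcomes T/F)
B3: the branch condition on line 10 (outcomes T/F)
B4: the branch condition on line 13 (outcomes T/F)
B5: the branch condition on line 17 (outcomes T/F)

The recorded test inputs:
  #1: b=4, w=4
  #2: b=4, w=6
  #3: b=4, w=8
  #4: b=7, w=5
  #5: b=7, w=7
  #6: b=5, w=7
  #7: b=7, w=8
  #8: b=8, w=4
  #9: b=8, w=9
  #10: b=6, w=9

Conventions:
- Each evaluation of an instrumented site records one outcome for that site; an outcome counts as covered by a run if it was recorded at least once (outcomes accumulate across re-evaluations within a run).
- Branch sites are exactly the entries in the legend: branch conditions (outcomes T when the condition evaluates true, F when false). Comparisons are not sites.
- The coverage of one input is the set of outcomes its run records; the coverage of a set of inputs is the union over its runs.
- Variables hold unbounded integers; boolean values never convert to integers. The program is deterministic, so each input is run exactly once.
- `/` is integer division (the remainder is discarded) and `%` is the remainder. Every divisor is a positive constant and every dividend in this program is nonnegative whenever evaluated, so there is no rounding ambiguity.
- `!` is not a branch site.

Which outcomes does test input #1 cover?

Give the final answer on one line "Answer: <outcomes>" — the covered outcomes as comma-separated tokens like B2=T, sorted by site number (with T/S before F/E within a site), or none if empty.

Event log for input #1 (b=4, w=4):
  B1->F, B2->T, B3->F, B4->F, B5->F
deduplicating events, the covered set is: B1=F, B2=T, B3=F, B4=F, B5=F

Answer: B1=F, B2=T, B3=F, B4=F, B5=F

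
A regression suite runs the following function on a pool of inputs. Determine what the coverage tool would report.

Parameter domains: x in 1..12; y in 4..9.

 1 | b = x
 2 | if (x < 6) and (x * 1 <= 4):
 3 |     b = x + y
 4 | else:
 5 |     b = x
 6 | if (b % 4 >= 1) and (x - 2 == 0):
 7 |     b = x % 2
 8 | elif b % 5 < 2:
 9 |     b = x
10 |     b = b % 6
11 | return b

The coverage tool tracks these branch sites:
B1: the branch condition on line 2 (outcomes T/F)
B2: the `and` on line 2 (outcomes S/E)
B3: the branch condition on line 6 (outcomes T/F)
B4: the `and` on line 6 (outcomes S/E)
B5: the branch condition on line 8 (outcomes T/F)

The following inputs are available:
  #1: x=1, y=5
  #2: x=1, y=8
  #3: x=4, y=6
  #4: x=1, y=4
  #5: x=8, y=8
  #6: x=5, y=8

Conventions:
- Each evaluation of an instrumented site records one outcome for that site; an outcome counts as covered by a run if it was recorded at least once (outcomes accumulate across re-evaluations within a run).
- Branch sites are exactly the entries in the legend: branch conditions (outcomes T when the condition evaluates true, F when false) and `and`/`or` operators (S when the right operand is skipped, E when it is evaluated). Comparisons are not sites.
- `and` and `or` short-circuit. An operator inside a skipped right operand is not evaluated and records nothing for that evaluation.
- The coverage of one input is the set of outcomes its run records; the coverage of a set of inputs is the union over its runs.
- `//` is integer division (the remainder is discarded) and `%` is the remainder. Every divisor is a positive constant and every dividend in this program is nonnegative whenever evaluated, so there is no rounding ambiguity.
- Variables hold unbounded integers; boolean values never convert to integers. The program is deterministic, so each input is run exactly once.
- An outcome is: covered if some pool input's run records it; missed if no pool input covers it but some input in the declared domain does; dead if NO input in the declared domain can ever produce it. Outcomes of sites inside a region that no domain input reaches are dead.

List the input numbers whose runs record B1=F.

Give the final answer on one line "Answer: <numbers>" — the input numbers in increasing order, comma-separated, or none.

input #1 (x=1, y=5): does not produce B1=F
input #2 (x=1, y=8): does not produce B1=F
input #3 (x=4, y=6): does not produce B1=F
input #4 (x=1, y=4): does not produce B1=F
input #5 (x=8, y=8): produces B1=F
input #6 (x=5, y=8): produces B1=F

Answer: 5, 6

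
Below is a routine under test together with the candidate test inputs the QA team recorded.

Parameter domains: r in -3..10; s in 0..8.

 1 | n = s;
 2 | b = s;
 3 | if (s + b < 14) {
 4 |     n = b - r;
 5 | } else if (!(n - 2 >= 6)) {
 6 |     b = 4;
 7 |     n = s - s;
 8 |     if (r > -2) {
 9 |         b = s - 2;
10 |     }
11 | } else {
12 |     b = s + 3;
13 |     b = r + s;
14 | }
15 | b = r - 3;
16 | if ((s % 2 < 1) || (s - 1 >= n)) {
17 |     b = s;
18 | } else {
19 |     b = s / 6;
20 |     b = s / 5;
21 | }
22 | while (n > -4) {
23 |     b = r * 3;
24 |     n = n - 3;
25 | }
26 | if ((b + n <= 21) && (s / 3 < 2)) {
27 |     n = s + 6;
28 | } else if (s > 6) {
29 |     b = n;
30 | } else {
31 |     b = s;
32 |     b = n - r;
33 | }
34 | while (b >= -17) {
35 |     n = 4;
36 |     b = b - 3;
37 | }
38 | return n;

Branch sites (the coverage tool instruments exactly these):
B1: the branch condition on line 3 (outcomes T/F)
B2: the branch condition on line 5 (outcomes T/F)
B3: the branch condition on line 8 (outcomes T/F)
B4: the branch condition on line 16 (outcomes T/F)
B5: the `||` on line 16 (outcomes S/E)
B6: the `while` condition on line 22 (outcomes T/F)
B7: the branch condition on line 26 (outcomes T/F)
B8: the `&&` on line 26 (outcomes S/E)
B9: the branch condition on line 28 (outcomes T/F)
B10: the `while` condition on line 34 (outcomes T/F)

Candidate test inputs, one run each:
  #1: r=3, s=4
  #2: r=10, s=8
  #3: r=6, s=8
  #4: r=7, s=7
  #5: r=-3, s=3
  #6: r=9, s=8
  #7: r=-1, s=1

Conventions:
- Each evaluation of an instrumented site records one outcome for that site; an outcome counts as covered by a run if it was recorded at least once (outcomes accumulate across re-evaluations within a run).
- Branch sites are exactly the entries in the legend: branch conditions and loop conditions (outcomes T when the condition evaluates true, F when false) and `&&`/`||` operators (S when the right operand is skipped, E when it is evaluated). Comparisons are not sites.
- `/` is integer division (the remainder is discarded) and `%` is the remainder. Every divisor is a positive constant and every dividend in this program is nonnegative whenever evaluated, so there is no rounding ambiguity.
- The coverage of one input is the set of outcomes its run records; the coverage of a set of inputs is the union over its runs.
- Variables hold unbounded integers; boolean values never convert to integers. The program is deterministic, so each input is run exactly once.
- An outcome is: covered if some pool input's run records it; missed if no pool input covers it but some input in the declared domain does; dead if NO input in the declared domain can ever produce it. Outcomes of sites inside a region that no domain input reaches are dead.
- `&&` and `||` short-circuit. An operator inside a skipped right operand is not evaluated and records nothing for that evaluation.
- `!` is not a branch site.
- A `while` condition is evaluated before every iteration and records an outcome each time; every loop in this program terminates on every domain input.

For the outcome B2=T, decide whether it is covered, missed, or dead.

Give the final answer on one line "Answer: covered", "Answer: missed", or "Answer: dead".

B2=T is recorded by pool input(s) 4 -> covered

Answer: covered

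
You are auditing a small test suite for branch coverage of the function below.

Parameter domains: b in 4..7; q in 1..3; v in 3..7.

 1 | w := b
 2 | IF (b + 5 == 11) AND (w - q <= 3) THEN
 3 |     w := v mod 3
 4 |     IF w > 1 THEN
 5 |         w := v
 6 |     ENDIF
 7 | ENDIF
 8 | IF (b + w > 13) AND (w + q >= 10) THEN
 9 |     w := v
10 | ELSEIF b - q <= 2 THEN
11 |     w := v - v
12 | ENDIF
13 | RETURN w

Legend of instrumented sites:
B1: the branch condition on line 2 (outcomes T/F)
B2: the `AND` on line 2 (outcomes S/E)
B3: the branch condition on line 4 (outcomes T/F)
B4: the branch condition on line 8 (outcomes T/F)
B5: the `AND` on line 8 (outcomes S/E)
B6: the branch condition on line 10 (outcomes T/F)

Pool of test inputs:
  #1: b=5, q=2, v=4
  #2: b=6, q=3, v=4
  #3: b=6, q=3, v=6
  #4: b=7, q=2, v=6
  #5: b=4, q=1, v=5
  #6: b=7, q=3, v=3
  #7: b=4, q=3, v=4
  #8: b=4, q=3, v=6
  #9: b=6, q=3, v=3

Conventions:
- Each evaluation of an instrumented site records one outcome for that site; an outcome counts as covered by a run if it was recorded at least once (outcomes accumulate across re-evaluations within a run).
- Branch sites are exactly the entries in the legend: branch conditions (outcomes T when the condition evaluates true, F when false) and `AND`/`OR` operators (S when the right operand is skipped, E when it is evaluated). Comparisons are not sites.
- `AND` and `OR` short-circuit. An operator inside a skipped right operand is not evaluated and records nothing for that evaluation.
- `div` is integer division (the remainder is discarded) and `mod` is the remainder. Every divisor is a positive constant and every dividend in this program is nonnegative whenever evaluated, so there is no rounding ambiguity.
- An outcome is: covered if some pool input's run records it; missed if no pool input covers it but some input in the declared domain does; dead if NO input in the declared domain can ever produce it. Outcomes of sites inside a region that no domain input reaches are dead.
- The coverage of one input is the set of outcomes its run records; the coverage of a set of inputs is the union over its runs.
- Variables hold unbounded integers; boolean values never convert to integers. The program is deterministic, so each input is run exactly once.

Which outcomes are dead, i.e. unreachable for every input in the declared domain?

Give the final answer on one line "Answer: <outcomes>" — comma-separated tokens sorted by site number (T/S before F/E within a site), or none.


exhaustive pass over the 60-input domain:
  reachable outcomes have witnesses, e.g. B1=T (e.g. b=6, q=3, v=3), B1=F (e.g. b=4, q=1, v=3), B2=S (e.g. b=4, q=1, v=3), B2=E (e.g. b=6, q=1, v=3)
Answer: none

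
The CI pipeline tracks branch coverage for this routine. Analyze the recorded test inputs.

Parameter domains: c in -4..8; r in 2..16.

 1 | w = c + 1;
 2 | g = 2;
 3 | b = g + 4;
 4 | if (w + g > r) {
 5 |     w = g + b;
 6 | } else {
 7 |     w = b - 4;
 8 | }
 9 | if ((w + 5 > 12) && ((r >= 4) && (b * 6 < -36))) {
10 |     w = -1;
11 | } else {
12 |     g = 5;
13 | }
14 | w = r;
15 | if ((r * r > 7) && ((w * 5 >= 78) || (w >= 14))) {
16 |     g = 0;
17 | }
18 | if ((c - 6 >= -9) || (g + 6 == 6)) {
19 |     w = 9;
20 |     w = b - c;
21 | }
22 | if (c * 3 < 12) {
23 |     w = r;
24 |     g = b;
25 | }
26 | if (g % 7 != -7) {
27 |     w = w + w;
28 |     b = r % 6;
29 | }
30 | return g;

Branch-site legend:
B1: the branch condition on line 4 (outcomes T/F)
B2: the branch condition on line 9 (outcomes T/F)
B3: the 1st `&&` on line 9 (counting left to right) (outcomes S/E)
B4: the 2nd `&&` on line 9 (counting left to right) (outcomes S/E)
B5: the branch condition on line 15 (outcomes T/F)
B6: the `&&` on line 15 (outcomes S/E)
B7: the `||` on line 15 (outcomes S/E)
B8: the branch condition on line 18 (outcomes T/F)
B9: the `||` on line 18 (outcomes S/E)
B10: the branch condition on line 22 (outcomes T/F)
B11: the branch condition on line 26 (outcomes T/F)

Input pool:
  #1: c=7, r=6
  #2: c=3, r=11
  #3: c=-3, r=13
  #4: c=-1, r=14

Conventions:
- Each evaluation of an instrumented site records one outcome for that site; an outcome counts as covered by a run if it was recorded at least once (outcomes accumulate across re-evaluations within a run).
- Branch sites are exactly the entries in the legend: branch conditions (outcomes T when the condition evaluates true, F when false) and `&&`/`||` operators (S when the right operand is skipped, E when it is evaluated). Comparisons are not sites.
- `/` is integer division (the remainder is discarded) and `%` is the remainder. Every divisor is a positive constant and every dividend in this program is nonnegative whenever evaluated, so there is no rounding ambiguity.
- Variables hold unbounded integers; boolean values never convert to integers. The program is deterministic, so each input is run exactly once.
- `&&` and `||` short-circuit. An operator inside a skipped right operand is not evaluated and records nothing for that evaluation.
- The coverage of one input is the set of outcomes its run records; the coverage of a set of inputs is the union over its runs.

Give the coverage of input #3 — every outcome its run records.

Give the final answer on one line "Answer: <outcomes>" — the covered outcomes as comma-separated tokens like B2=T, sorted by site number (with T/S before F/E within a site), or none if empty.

Simulating input #3 (c=-3, r=13) step by step:
  B1->F, B3->S, B2->F, B6->E, B7->E, B5->F, B9->S, B8->T, B10->T, B11->T
distinct outcomes covered: B1=F, B2=F, B3=S, B5=F, B6=E, B7=E, B8=T, B9=S, B10=T, B11=T

Answer: B1=F, B2=F, B3=S, B5=F, B6=E, B7=E, B8=T, B9=S, B10=T, B11=T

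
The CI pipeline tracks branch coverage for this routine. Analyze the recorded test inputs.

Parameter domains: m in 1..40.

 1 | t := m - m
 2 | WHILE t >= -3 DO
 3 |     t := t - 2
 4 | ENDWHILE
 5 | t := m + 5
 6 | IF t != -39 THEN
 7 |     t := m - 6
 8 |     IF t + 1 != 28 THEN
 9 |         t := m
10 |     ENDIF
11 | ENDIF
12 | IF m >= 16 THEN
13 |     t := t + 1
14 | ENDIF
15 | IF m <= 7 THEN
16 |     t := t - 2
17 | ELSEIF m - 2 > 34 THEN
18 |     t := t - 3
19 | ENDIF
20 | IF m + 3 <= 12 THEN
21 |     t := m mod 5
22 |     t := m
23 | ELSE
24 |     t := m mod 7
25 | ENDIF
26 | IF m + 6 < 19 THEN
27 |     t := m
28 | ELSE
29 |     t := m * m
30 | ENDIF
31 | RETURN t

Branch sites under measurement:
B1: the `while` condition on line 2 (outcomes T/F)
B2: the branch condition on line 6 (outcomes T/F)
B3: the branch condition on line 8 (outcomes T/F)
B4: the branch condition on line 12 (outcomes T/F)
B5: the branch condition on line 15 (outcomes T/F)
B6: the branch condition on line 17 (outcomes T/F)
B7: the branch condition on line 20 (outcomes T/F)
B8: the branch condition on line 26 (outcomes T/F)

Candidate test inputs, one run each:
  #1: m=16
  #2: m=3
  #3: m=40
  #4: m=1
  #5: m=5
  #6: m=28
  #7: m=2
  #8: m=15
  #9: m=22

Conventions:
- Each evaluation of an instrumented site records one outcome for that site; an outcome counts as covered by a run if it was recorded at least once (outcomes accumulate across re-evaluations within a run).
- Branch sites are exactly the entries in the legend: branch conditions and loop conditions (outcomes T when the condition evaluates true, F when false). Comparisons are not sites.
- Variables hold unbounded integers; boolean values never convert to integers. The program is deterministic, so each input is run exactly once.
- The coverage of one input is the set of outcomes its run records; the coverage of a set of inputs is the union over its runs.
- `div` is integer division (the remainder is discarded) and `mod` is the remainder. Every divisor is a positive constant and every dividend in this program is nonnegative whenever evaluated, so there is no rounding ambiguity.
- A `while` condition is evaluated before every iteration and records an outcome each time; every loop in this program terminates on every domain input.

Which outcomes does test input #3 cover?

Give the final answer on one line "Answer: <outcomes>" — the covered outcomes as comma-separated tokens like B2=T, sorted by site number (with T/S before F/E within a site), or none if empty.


Simulating input #3 (m=40) step by step:
  B1->T, B1->T, B1->F, B2->T, B3->T, B4->T, B5->F, B6->T, B7->F, B8->F
deduplicating events, the covered set is: B1=T, B1=F, B2=T, B3=T, B4=T, B5=F, B6=T, B7=F, B8=F
Answer: B1=T, B1=F, B2=T, B3=T, B4=T, B5=F, B6=T, B7=F, B8=F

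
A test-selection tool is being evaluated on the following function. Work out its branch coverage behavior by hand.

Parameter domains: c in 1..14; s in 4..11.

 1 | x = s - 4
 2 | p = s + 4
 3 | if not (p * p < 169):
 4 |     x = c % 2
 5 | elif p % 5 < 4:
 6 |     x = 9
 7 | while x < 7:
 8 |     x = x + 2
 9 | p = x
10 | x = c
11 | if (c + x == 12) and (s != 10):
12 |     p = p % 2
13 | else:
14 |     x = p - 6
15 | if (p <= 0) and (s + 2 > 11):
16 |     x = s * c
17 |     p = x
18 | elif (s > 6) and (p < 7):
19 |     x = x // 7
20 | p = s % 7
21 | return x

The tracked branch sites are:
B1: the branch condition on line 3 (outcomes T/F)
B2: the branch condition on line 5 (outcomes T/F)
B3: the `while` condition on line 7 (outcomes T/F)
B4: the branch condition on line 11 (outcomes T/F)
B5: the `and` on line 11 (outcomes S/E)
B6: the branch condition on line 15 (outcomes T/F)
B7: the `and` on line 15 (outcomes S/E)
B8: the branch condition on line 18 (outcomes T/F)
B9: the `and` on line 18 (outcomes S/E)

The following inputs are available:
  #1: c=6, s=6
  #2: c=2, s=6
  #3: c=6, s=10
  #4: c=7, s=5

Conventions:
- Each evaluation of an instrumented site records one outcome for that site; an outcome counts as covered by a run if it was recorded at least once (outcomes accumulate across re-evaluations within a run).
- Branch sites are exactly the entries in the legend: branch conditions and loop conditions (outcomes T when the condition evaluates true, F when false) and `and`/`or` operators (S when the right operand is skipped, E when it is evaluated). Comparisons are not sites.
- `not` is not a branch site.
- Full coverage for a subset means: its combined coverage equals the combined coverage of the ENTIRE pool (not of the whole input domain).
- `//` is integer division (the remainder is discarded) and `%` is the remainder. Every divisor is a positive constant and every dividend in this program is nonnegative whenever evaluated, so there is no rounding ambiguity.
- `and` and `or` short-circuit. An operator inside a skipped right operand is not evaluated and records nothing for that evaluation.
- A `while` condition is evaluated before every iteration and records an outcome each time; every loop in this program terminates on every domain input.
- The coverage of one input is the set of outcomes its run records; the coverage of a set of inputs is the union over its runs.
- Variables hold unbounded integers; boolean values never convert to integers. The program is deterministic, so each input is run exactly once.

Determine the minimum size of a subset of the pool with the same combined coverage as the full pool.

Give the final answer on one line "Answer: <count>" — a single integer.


input #1, c=6, s=6: outcomes B1=F, B2=T, B3=F, B4=T, B5=E, B6=F, B7=S, B8=F, B9=S
input #2, c=2, s=6: outcomes B1=F, B2=T, B3=F, B4=F, B5=S, B6=F, B7=S, B8=F, B9=S
input #3, c=6, s=10: outcomes B1=T, B3=T, B3=F, B4=F, B5=E, B6=F, B7=S, B8=F, B9=E
input #4, c=7, s=5: outcomes B1=F, B2=F, B3=T, B3=F, B4=F, B5=S, B6=F, B7=S, B8=F, B9=S
pool-wide coverage (15 outcomes): B1=T, B1=F, B2=T, B2=F, B3=T, B3=F, B4=T, B4=F, B5=S, B5=E, B6=F, B7=S, B8=F, B9=S, B9=E
no size-1 subset reaches all 15 outcomes (best union: 10/15)
no size-2 subset reaches all 15 outcomes (best union: 13/15)
size 3: inputs {1, 3, 4} cover all 15 outcomes, and no lexicographically smaller subset of this size does
Answer: 3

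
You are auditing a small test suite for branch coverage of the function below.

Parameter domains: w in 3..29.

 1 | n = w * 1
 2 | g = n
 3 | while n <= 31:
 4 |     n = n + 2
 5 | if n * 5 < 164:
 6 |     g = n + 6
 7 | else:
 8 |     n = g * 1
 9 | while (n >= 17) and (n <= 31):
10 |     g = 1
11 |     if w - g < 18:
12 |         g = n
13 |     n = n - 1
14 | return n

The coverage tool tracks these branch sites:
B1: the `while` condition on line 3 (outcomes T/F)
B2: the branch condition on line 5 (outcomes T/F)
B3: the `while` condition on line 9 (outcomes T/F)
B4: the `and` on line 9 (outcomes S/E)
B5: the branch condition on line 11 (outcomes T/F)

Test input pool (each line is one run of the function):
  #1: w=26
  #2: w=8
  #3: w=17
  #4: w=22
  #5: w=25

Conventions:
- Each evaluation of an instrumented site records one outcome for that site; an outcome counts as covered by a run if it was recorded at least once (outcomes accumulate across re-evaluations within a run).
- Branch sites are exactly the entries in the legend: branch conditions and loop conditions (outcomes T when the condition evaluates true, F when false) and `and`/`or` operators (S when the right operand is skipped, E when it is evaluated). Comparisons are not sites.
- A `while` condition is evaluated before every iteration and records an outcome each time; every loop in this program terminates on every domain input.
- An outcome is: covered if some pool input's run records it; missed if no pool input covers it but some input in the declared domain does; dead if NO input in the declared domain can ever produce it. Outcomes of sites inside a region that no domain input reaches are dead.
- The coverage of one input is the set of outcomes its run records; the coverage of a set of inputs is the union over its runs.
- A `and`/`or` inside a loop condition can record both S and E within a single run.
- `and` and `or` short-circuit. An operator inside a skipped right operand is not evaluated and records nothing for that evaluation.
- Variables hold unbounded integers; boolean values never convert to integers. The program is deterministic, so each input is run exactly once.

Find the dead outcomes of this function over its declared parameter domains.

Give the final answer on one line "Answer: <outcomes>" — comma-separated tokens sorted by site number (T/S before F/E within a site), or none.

running all 27 domain inputs and tallying outcomes:
  reachable outcomes have witnesses, e.g. B1=T (e.g. w=3), B1=F (e.g. w=3), B2=T (e.g. w=4), B2=F (e.g. w=3)

Answer: none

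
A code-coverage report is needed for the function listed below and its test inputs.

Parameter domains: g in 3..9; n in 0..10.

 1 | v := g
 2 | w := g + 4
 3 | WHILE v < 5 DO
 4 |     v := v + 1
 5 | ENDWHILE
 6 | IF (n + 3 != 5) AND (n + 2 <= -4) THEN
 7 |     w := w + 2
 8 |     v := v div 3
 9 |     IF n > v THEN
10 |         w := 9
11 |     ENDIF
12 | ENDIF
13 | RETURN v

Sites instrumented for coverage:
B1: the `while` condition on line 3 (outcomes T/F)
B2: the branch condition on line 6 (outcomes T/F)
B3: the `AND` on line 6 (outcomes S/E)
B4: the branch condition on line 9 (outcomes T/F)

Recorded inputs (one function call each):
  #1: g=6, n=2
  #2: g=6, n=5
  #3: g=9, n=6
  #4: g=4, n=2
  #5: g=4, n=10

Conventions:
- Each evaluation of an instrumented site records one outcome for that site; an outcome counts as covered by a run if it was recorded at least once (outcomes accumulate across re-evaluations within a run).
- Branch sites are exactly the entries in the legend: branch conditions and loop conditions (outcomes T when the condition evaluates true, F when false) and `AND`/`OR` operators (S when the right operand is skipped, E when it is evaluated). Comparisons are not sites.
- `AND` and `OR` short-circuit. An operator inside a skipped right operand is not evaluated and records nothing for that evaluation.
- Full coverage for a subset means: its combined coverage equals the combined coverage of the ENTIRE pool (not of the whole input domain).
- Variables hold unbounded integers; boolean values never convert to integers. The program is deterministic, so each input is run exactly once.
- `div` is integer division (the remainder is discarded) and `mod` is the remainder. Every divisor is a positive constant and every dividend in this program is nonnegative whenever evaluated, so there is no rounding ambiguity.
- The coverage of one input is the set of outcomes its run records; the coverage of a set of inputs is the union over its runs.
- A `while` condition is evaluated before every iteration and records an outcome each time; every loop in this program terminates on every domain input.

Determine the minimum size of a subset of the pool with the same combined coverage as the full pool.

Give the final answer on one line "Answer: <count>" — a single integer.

input #1, g=6, n=2: outcomes B1=F, B2=F, B3=S
input #2, g=6, n=5: outcomes B1=F, B2=F, B3=E
input #3, g=9, n=6: outcomes B1=F, B2=F, B3=E
input #4, g=4, n=2: outcomes B1=T, B1=F, B2=F, B3=S
input #5, g=4, n=10: outcomes B1=T, B1=F, B2=F, B3=E
together the pool reaches 5 outcomes: B1=T, B1=F, B2=F, B3=S, B3=E
no size-1 subset reaches all 5 outcomes (best union: 4/5)
size 2: inputs {1, 5} cover all 5 outcomes, and no lexicographically smaller subset of this size does

Answer: 2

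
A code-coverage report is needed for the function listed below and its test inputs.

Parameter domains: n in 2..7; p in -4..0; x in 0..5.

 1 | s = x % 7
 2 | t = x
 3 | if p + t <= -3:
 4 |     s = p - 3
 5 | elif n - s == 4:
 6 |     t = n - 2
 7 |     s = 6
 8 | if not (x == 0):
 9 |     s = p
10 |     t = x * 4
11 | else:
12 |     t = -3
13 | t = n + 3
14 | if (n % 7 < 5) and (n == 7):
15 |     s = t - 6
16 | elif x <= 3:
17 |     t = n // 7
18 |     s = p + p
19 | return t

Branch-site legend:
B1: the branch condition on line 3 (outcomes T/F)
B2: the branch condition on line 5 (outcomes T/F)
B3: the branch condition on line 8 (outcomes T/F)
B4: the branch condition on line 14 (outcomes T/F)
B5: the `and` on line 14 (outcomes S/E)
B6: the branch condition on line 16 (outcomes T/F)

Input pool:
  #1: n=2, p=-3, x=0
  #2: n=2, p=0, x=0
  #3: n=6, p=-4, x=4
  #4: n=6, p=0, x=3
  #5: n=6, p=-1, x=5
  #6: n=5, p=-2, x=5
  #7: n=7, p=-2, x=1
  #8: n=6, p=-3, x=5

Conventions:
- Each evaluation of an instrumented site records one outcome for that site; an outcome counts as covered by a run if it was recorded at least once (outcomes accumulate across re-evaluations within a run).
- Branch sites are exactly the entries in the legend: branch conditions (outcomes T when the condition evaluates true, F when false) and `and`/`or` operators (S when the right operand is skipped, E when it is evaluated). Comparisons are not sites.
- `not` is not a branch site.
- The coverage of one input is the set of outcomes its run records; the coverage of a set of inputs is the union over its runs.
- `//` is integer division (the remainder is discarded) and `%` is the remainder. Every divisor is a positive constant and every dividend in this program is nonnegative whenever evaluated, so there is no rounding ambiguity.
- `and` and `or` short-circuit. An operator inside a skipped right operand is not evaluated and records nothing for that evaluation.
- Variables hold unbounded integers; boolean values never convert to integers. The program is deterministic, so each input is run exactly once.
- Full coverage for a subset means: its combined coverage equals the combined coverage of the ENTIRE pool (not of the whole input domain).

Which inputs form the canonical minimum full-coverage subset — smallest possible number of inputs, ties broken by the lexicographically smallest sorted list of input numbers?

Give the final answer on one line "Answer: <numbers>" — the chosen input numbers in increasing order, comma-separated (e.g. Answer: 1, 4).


#1 (n=2, p=-3, x=0) -> covered: B1=T, B3=F, B4=F, B5=E, B6=T
#2 (n=2, p=0, x=0) -> covered: B1=F, B2=F, B3=F, B4=F, B5=E, B6=T
#3 (n=6, p=-4, x=4) -> covered: B1=F, B2=F, B3=T, B4=F, B5=S, B6=F
#4 (n=6, p=0, x=3) -> covered: B1=F, B2=F, B3=T, B4=F, B5=S, B6=T
#5 (n=6, p=-1, x=5) -> covered: B1=F, B2=F, B3=T, B4=F, B5=S, B6=F
#6 (n=5, p=-2, x=5) -> covered: B1=F, B2=F, B3=T, B4=F, B5=S, B6=F
#7 (n=7, p=-2, x=1) -> covered: B1=F, B2=F, B3=T, B4=T, B5=E
#8 (n=6, p=-3, x=5) -> covered: B1=F, B2=F, B3=T, B4=F, B5=S, B6=F
together the pool reaches 11 outcomes: B1=T, B1=F, B2=F, B3=T, B3=F, B4=T, B4=F, B5=S, B5=E, B6=T, B6=F
no size-1 subset reaches all 11 outcomes (best union: 6/11)
no size-2 subset reaches all 11 outcomes (best union: 10/11)
at size 3, {1, 3, 7} reaches all 11 outcomes; every lexicographically earlier size-3 subset fails
Answer: 1, 3, 7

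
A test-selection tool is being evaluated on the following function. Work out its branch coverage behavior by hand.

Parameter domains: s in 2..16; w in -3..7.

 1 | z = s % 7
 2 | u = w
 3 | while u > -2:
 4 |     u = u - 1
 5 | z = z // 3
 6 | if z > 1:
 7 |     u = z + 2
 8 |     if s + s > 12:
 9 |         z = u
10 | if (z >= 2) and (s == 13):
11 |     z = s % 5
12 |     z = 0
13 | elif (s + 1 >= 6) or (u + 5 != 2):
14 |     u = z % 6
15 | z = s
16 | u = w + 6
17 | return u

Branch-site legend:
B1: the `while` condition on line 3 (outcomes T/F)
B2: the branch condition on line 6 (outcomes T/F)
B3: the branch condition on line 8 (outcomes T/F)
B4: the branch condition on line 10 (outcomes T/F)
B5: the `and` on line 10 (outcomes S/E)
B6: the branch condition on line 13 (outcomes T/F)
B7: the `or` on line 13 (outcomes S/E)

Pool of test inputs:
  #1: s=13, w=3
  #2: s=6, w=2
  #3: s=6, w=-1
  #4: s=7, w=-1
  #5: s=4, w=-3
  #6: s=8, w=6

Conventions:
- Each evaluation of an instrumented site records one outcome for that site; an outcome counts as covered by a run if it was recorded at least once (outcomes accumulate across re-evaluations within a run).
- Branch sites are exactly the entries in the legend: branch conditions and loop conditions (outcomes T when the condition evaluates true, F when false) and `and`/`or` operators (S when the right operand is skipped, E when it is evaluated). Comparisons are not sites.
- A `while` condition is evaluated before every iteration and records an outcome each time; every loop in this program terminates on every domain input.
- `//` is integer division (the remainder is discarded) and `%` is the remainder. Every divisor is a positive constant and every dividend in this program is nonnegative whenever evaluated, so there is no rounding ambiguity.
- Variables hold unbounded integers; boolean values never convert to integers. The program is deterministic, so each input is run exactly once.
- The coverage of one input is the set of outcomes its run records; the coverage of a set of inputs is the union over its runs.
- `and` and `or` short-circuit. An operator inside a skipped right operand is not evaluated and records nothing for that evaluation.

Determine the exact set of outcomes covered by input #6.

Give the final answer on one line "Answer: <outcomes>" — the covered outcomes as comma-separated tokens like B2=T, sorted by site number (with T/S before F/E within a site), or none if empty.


Running input #6 (s=8, w=6), event by event:
  B1->T, B1->T, B1->T, B1->T, B1->T, B1->T, B1->T, B1->T, B1->F, B2->F
  B5->S, B4->F, B7->S, B6->T
deduplicating events, the covered set is: B1=T, B1=F, B2=F, B4=F, B5=S, B6=T, B7=S
Answer: B1=T, B1=F, B2=F, B4=F, B5=S, B6=T, B7=S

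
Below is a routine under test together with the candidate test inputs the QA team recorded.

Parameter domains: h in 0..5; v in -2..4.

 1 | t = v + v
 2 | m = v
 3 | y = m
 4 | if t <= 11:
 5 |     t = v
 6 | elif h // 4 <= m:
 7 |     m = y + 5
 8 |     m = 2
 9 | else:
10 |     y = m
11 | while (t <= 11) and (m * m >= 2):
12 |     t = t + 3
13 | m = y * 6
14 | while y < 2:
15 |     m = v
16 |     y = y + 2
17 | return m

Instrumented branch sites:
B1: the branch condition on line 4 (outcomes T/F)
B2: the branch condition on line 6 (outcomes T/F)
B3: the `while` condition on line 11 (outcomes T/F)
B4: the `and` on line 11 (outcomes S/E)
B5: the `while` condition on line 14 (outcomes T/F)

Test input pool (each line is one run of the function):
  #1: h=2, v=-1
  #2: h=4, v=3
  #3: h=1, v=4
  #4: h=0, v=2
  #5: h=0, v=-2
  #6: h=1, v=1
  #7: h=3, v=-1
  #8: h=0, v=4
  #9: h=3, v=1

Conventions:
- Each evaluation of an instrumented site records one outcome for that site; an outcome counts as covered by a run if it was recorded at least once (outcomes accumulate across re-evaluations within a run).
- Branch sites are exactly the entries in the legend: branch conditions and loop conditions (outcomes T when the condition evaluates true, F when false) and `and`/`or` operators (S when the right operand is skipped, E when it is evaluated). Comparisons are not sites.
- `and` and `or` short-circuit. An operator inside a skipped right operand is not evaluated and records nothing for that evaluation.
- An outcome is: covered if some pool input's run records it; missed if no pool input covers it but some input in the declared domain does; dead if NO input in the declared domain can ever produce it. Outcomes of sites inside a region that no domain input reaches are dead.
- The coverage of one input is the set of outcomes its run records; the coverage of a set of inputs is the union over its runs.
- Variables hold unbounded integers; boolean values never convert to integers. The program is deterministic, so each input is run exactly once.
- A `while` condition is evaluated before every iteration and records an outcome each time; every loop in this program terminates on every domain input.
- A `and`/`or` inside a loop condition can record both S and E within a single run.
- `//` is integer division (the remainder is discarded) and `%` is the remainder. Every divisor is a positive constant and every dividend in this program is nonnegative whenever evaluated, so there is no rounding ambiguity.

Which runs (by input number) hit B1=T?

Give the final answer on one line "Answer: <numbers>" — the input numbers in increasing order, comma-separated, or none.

input #1 (h=2, v=-1): records B1=T
input #2 (h=4, v=3): records B1=T
input #3 (h=1, v=4): records B1=T
input #4 (h=0, v=2): records B1=T
input #5 (h=0, v=-2): records B1=T
input #6 (h=1, v=1): records B1=T
input #7 (h=3, v=-1): records B1=T
input #8 (h=0, v=4): records B1=T
input #9 (h=3, v=1): records B1=T

Answer: 1, 2, 3, 4, 5, 6, 7, 8, 9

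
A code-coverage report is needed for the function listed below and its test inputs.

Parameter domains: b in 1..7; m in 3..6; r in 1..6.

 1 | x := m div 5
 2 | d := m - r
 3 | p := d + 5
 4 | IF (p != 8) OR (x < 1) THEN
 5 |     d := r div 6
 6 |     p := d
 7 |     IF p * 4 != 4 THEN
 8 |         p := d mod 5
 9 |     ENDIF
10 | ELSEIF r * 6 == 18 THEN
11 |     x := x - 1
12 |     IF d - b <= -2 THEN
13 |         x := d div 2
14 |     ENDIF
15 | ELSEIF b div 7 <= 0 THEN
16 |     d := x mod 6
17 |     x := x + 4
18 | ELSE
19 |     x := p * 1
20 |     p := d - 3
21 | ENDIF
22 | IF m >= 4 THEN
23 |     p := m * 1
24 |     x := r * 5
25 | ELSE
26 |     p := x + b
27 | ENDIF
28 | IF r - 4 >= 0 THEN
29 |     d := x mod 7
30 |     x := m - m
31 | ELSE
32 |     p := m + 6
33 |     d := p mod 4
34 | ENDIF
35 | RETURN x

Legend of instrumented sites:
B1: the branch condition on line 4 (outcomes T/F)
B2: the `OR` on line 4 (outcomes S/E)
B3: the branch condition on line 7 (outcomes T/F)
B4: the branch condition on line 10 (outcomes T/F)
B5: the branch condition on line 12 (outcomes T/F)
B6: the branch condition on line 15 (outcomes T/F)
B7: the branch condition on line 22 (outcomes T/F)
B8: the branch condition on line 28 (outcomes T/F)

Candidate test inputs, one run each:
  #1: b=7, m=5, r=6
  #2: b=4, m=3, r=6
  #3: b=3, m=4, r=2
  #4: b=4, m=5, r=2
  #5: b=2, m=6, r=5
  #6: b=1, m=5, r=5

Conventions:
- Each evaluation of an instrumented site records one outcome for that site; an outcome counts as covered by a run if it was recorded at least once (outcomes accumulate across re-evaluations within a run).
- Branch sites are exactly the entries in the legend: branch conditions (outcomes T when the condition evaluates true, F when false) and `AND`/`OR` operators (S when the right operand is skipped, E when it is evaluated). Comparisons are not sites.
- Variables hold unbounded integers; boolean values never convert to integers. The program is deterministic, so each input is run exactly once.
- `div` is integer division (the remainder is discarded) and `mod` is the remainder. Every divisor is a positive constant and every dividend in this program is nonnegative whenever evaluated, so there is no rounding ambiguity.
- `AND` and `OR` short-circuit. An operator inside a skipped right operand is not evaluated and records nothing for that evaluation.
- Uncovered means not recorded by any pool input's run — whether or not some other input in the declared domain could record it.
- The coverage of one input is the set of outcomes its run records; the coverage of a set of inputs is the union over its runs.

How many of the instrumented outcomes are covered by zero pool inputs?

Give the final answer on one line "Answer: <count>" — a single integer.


input #1, b=7, m=5, r=6: outcomes B1=T, B2=S, B3=F, B7=T, B8=T
input #2, b=4, m=3, r=6: outcomes B1=T, B2=S, B3=F, B7=F, B8=T
input #3, b=3, m=4, r=2: outcomes B1=T, B2=S, B3=T, B7=T, B8=F
input #4, b=4, m=5, r=2: outcomes B1=F, B2=E, B4=F, B6=T, B7=T, B8=F
input #5, b=2, m=6, r=5: outcomes B1=T, B2=S, B3=T, B7=T, B8=T
input #6, b=1, m=5, r=5: outcomes B1=T, B2=S, B3=T, B7=T, B8=T
union over the pool: B1=T, B1=F, B2=S, B2=E, B3=T, B3=F, B4=F, B6=T, B7=T, B7=F, B8=T, B8=F
uncovered (4 of 16): B4=T, B5=T, B5=F, B6=F
Answer: 4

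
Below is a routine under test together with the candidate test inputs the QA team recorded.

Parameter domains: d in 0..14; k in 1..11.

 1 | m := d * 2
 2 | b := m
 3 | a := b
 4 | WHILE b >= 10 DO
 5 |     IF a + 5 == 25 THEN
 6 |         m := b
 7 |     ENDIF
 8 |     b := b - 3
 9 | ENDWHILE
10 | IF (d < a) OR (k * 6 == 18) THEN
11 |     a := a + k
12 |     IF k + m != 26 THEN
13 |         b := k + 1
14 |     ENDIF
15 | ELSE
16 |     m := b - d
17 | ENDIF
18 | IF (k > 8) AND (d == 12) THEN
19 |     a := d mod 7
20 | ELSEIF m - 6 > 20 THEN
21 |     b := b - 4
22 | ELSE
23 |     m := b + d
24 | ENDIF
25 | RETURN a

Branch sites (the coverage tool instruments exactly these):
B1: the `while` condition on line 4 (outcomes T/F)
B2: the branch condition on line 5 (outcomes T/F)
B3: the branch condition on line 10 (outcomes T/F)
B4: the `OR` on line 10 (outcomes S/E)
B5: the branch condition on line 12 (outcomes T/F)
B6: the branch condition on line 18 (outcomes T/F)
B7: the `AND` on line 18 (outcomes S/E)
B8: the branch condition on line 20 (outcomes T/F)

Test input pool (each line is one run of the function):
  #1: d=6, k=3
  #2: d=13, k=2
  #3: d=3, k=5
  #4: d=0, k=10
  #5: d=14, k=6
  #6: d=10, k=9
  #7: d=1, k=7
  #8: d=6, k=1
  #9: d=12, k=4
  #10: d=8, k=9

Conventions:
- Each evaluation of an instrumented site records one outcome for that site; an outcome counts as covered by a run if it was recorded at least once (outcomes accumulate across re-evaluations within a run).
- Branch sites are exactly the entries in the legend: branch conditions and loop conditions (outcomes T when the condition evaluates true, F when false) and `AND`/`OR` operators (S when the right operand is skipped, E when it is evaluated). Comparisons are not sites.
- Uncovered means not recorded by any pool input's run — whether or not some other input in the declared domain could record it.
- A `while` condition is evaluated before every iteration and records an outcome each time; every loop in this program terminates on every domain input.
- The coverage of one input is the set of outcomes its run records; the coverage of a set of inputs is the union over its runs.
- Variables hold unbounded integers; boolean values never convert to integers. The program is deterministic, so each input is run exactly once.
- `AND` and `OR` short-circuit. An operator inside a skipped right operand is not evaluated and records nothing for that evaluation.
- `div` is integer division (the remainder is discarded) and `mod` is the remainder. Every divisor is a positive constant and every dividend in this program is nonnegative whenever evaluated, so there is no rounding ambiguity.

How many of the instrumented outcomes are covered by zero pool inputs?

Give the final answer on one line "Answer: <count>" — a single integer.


#1 (d=6, k=3) -> covered: B1=T, B1=F, B2=F, B3=T, B4=S, B5=T, B6=F, B7=S, B8=F
#2 (d=13, k=2) -> covered: B1=T, B1=F, B2=F, B3=T, B4=S, B5=T, B6=F, B7=S, B8=F
#3 (d=3, k=5) -> covered: B1=F, B3=T, B4=S, B5=T, B6=F, B7=S, B8=F
#4 (d=0, k=10) -> covered: B1=F, B3=F, B4=E, B6=F, B7=E, B8=F
#5 (d=14, k=6) -> covered: B1=T, B1=F, B2=F, B3=T, B4=S, B5=T, B6=F, B7=S, B8=T
#6 (d=10, k=9) -> covered: B1=T, B1=F, B2=T, B3=T, B4=S, B5=T, B6=F, B7=E, B8=F
#7 (d=1, k=7) -> covered: B1=F, B3=T, B4=S, B5=T, B6=F, B7=S, B8=F
#8 (d=6, k=1) -> covered: B1=T, B1=F, B2=F, B3=T, B4=S, B5=T, B6=F, B7=S, B8=F
#9 (d=12, k=4) -> covered: B1=T, B1=F, B2=F, B3=T, B4=S, B5=T, B6=F, B7=S, B8=F
#10 (d=8, k=9) -> covered: B1=T, B1=F, B2=F, B3=T, B4=S, B5=T, B6=F, B7=E, B8=F
union over the pool: B1=T, B1=F, B2=T, B2=F, B3=T, B3=F, B4=S, B4=E, B5=T, B6=F, B7=S, B7=E, B8=T, B8=F
uncovered (2 of 16): B5=F, B6=T
Answer: 2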